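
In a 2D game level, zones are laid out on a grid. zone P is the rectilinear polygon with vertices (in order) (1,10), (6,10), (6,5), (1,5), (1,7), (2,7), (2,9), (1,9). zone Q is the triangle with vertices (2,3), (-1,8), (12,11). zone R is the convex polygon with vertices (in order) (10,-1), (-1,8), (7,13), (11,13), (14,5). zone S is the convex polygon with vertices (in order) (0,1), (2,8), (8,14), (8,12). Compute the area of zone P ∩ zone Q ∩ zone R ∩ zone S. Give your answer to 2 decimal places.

10.11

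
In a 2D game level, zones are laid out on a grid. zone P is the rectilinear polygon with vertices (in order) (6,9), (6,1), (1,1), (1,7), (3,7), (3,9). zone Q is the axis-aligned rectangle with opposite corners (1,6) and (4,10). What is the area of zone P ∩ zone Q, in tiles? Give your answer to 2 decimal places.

5.00

The intersection is the polygon with vertices (1,7), (3,7), (3,9), (4,9), (4,6), (1,6).
By the shoelace formula its area is 5.00.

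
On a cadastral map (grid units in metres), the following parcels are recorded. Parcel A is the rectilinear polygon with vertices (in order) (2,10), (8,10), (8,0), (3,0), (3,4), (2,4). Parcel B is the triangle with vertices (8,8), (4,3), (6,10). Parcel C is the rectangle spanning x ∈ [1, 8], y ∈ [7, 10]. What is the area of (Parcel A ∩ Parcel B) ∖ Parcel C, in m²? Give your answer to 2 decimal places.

4.11

|Parcel A ∩ Parcel B| = 9.
|(Parcel A ∩ Parcel B) ∩ Parcel C| = 4.8857.
|(Parcel A ∩ Parcel B) ∖ Parcel C| = 9 − 4.8857 = 4.11.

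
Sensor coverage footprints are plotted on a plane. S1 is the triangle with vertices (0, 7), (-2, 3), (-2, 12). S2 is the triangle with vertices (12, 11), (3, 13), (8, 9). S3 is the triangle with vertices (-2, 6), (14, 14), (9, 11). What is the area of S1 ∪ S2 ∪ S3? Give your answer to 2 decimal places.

By inclusion–exclusion:
Individual areas: |S1| = 9, |S2| = 13, |S3| = 4.
|S1∩S2| = 0.
|S1∩S3| = 0.0882.
|S2∩S3| = 1.3149.
|S1∩S2∩S3| = 0.
|S1 ∪ S2 ∪ S3| = 26 − 1.4031 + 0 = 24.60.

24.60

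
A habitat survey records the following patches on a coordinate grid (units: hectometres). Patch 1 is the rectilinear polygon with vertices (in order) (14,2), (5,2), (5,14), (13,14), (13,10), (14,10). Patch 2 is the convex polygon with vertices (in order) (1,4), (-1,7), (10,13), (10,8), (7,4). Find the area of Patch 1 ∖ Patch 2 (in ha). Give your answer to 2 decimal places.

71.82

|Patch 1| = 104, |Patch 1∩Patch 2| = 32.1818.
|Patch 1 ∖ Patch 2| = |Patch 1| − |Patch 1∩Patch 2| = 104 − 32.1818 = 71.82.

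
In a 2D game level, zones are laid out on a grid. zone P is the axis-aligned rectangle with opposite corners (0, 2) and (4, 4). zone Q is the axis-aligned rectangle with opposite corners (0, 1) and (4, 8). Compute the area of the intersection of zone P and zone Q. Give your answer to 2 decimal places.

|zone P∩zone Q|: x∈[0,4], y∈[2,4] → 4·2 = 8.

8.00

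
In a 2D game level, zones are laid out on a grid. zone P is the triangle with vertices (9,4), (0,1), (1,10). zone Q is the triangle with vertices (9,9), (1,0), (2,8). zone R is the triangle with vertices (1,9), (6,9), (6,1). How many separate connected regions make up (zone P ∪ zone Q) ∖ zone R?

(zone P ∪ zone Q) ∖ zone R splits into 2 disjoint pieces (area 21.208, area 9.1905).

2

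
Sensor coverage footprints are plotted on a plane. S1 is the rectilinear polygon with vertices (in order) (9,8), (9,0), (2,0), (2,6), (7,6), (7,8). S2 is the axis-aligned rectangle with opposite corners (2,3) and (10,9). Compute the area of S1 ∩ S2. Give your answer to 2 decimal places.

25.00

The intersection is the polygon with vertices (9,3), (2,3), (2,6), (7,6), (7,8), (9,8).
By the shoelace formula its area is 25.00.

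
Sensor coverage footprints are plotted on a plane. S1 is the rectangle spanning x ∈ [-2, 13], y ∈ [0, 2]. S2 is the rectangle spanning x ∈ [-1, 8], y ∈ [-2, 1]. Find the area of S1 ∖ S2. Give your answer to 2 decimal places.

21.00

|S1∩S2|: x∈[-1,8], y∈[0,1] → 9·1 = 9.
|S1| = 30.
|S1 ∖ S2| = |S1| − |S1∩S2| = 30 − 9 = 21.00.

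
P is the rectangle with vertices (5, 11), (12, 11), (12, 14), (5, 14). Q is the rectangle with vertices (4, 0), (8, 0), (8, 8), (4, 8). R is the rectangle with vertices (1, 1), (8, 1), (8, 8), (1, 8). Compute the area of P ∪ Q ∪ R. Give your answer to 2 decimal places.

74.00

By inclusion–exclusion:
Individual areas: |P| = 21, |Q| = 32, |R| = 49.
|P∩Q| = 0 (no overlap).
|P∩R| = 0 (no overlap).
|Q∩R|: x∈[4,8], y∈[1,8] → 4·7 = 28.
|P∩Q∩R| = 0.
|P ∪ Q ∪ R| = 102 − 28 + 0 = 74.00.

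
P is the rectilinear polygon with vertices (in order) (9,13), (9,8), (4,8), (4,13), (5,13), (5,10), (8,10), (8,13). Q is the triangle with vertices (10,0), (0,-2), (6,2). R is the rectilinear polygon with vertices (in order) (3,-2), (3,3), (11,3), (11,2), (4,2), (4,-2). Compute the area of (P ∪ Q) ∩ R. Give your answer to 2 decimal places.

|P ∪ Q| = 30.
|(P ∪ Q) ∩ R| = 1.63.

1.63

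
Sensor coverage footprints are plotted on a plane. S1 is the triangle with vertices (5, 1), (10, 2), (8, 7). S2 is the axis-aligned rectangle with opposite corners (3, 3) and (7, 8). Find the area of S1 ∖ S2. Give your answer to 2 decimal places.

|S1| = 13.5, |S1∩S2| = 1.
|S1 ∖ S2| = |S1| − |S1∩S2| = 13.5 − 1 = 12.50.

12.50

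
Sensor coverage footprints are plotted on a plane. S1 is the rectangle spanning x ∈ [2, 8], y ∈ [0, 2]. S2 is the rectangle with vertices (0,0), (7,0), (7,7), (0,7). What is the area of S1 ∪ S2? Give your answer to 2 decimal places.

51.00

By inclusion–exclusion:
Individual areas: |S1| = 12, |S2| = 49.
|S1∩S2|: x∈[2,7], y∈[0,2] → 5·2 = 10.
|S1 ∪ S2| = 61 − 10 = 51.00.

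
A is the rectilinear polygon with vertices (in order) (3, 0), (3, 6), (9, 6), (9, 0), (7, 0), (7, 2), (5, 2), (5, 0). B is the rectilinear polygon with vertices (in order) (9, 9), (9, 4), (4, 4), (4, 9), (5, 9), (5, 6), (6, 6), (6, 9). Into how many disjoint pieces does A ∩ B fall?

A ∩ B is a single connected region.

1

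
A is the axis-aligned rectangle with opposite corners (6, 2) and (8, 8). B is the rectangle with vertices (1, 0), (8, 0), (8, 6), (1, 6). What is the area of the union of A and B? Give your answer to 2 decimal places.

By inclusion–exclusion:
Individual areas: |A| = 12, |B| = 42.
|A∩B|: x∈[6,8], y∈[2,6] → 2·4 = 8.
|A ∪ B| = 54 − 8 = 46.00.

46.00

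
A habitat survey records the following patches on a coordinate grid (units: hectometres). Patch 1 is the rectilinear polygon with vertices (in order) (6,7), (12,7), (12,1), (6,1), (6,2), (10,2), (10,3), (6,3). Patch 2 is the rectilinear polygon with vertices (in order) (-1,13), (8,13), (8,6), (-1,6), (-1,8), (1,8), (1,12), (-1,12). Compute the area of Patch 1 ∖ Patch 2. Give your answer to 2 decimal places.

30.00

|Patch 1| = 32, |Patch 1∩Patch 2| = 2.
|Patch 1 ∖ Patch 2| = |Patch 1| − |Patch 1∩Patch 2| = 32 − 2 = 30.00.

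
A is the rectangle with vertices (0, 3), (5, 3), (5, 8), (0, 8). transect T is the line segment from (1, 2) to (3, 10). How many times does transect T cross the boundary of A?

2

The segment meets the boundary at (1.25,3), (2.5,8).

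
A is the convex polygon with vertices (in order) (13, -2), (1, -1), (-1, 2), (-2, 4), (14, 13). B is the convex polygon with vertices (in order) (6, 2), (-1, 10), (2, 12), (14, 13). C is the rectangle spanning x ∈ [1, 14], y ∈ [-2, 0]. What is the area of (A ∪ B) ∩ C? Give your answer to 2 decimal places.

The region (A ∪ B) ∩ C is the polygon with vertices (13,-2), (1,-1), (1,0), (13.133,0).
By the shoelace formula its area is 18.13.

18.13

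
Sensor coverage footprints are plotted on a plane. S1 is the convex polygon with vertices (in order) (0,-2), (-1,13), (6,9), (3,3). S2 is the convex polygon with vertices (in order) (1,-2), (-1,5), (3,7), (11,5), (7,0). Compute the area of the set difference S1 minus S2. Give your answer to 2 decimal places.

|S1| = 52, |S1∩S2| = 20.902.
|S1 ∖ S2| = |S1| − |S1∩S2| = 52 − 20.902 = 31.10.

31.10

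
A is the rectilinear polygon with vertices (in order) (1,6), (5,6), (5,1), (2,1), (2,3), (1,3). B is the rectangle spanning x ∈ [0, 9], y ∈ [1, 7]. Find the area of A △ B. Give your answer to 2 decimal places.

36.00

|A| = 18, |B| = 54, |A∩B| = 18.
|A △ B| = |A| + |B| − 2·|A∩B| = 18 + 54 − 36 = 36.00.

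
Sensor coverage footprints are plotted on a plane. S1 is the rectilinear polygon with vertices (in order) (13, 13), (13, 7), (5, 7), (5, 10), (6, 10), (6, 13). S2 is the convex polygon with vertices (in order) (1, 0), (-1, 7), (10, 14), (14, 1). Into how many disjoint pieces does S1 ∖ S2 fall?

2

S1 ∖ S2 splits into 2 disjoint pieces (area 10.6154, area 1.8766).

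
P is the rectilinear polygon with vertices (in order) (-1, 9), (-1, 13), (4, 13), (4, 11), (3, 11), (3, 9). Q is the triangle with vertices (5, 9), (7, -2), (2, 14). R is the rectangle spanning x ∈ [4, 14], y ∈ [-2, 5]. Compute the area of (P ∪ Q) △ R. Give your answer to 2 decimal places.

|P ∪ Q| = 28.3438.
|(P ∪ Q) ∩ R| = 3.2017.
|(P ∪ Q) △ R| = 28.3438 + 70 − 6.4034 = 91.94.

91.94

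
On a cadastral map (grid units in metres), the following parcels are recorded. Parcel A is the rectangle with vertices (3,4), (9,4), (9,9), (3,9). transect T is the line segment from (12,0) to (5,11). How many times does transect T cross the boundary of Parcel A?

2

The segment meets the boundary at (6.273,9), (9,4.714).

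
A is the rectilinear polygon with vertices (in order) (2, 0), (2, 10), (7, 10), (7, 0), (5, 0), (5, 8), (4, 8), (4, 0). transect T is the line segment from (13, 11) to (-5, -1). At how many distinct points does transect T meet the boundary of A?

4

The segment meets the boundary at (2,3.667), (4,5), (5,5.667), (7,7).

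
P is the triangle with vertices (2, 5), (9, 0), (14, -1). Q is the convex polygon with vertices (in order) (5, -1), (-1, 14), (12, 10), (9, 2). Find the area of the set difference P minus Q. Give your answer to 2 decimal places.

5.08

|P| = 9, |P∩Q| = 3.9166.
|P ∖ Q| = |P| − |P∩Q| = 9 − 3.9166 = 5.08.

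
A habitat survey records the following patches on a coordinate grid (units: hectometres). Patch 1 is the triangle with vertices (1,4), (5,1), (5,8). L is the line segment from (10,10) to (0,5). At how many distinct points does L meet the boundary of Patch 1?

2

The segment meets the boundary at (4,7), (5,7.5).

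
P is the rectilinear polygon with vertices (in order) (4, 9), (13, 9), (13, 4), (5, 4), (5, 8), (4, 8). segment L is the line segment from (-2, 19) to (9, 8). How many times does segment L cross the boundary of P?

The segment meets the boundary at (8,9).

1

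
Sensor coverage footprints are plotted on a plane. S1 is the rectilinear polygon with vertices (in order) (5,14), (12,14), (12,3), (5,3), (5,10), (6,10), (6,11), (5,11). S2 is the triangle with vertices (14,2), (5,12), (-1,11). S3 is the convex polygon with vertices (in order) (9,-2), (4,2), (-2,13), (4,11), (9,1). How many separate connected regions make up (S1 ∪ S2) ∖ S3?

(S1 ∪ S2) ∖ S3 splits into 2 disjoint pieces (area 71.6278, area 0.0043).

2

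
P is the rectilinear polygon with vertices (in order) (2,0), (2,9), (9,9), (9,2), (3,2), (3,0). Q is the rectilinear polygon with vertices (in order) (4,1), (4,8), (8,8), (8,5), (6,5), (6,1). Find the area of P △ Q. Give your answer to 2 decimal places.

|P| = 51, |Q| = 20, |P∩Q| = 18.
|P △ Q| = |P| + |Q| − 2·|P∩Q| = 51 + 20 − 36 = 35.00.

35.00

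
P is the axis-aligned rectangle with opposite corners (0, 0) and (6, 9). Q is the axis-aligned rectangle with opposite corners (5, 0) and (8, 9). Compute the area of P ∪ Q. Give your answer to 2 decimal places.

By inclusion–exclusion:
Individual areas: |P| = 54, |Q| = 27.
|P∩Q|: x∈[5,6], y∈[0,9] → 1·9 = 9.
|P ∪ Q| = 81 − 9 = 72.00.

72.00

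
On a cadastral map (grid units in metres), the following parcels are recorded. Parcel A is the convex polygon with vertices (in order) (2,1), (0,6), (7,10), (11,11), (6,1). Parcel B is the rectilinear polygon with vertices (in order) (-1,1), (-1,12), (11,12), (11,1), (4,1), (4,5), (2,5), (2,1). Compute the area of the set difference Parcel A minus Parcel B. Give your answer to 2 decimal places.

|Parcel A| = 57, |Parcel A∩Parcel B| = 49.
|Parcel A ∖ Parcel B| = |Parcel A| − |Parcel A∩Parcel B| = 57 − 49 = 8.00.

8.00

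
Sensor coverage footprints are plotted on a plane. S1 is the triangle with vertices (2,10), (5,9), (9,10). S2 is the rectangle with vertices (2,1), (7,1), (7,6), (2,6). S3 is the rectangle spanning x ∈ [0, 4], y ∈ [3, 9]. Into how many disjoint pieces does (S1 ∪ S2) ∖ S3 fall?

(S1 ∪ S2) ∖ S3 splits into 2 disjoint pieces (area 3.5, area 19).

2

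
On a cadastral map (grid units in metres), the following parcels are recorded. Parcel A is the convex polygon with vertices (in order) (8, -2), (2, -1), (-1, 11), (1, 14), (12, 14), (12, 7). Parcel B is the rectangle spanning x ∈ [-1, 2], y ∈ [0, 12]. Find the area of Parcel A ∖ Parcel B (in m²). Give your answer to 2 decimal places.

142.46

|Parcel A| = 163, |Parcel A∩Parcel B| = 20.5417.
|Parcel A ∖ Parcel B| = |Parcel A| − |Parcel A∩Parcel B| = 163 − 20.5417 = 142.46.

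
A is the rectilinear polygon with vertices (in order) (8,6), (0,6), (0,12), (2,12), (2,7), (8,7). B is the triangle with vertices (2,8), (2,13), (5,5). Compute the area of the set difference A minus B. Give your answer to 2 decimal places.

|A| = 18, |A∩B| = 0.9375.
|A ∖ B| = |A| − |A∩B| = 18 − 0.9375 = 17.06.

17.06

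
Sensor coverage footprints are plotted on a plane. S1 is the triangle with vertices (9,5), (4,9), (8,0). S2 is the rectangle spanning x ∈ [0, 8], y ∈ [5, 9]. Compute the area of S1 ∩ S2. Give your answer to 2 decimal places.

The intersection is the polygon with vertices (8,5.8), (8,5), (5.778,5), (4,9).
By the shoelace formula its area is 6.04.

6.04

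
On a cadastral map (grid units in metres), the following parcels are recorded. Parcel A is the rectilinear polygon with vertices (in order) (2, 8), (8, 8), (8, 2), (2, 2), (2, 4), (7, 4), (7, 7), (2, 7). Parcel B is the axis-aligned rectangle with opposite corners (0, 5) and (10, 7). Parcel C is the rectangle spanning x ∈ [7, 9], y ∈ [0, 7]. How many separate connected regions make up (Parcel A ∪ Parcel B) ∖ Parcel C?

(Parcel A ∪ Parcel B) ∖ Parcel C splits into 3 disjoint pieces (area 20, area 2, area 10).

3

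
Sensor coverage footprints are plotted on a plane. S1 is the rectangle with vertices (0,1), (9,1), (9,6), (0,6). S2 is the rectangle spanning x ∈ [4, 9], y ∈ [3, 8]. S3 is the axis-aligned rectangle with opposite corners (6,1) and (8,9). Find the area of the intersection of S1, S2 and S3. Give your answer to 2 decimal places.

6.00

The intersection is the polygon with vertices (6,3), (6,6), (8,6), (8,3).
By the shoelace formula its area is 6.00.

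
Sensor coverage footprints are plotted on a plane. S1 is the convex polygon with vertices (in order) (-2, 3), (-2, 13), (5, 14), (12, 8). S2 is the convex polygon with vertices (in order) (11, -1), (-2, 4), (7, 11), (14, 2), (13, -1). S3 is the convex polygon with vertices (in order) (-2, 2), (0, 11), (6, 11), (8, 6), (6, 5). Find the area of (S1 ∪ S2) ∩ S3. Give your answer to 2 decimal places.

The region (S1 ∪ S2) ∩ S3 is the polygon with vertices (-0.652,3.482), (-1.759,3.086), (0,11), (6,11), (8,6), (6,5), (0.633,2.987).
By the shoelace formula its area is 55.16.

55.16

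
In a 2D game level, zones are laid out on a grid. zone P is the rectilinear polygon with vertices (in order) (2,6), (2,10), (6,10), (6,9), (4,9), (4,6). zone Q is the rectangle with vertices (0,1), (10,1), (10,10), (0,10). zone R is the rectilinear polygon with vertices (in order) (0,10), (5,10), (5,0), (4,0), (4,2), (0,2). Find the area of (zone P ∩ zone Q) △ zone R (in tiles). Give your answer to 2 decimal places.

34.00

|zone P ∩ zone Q| = 10.
|(zone P ∩ zone Q) ∩ zone R| = 9.
|(zone P ∩ zone Q) △ zone R| = 10 + 42 − 18 = 34.00.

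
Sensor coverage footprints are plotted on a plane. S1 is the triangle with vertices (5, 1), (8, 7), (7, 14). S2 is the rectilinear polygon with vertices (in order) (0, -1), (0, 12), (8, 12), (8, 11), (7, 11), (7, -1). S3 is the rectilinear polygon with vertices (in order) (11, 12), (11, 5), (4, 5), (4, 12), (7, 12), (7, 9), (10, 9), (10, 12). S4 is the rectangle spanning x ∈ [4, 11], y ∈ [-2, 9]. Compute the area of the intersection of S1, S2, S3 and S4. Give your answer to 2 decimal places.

4.31

The intersection is the polygon with vertices (7,5), (5.615,5), (6.231,9), (7,9).
By the shoelace formula its area is 4.31.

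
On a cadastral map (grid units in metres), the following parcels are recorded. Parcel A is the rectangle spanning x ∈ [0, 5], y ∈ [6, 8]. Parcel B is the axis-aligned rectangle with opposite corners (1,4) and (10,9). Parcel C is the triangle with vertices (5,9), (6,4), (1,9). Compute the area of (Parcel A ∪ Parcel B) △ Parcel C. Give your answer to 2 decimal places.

37.00

|Parcel A ∪ Parcel B| = 47.
|(Parcel A ∪ Parcel B) ∩ Parcel C| = 10.
|(Parcel A ∪ Parcel B) △ Parcel C| = 47 + 10 − 20 = 37.00.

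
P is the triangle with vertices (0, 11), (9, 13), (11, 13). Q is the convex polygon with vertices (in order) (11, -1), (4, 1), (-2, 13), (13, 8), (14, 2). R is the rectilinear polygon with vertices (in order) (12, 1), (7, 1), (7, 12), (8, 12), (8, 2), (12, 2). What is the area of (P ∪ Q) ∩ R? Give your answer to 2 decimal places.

12.83

The region (P ∪ Q) ∩ R is the polygon with vertices (8,9.667), (8,2), (12,2), (12,1), (7,1), (7,10).
By the shoelace formula its area is 12.83.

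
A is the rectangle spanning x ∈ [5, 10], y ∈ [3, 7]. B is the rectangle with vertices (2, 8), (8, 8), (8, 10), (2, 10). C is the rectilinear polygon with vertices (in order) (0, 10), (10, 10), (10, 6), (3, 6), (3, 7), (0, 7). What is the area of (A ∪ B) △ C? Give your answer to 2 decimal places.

|A ∪ B| = 32.
|(A ∪ B) ∩ C| = 17.
|(A ∪ B) △ C| = 32 + 37 − 34 = 35.00.

35.00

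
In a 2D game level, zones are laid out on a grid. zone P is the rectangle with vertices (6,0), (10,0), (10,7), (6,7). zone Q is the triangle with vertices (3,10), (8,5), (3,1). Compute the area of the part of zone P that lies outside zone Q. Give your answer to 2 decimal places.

24.40

|zone P| = 28, |zone P∩zone Q| = 3.6.
|zone P ∖ zone Q| = |zone P| − |zone P∩zone Q| = 28 − 3.6 = 24.40.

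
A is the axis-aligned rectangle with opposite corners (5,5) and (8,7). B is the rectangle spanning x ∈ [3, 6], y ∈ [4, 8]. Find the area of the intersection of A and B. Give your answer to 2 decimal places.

|A∩B|: x∈[5,6], y∈[5,7] → 1·2 = 2.

2.00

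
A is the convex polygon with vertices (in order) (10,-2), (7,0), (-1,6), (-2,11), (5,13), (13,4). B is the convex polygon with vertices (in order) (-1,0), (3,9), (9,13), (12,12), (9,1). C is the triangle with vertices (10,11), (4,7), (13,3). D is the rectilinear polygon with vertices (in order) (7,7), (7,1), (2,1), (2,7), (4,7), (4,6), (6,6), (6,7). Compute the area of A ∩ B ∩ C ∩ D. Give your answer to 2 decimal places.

1.11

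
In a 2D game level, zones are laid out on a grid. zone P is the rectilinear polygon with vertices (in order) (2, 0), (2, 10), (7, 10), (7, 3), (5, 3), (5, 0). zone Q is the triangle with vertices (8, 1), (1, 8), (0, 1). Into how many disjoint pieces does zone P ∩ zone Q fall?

1

zone P ∩ zone Q is a single connected region.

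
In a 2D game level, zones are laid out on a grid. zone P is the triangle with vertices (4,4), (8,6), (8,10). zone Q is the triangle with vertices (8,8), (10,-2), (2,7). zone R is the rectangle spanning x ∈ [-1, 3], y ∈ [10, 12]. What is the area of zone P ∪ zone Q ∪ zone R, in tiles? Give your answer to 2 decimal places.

By inclusion–exclusion:
Individual areas: |zone P| = 8, |zone Q| = 31, |zone R| = 8.
|zone P∩zone Q| = 6.4341.
|zone P∩zone R| = 0.
|zone Q∩zone R| = 0.
|zone P∩zone Q∩zone R| = 0.
|zone P ∪ zone Q ∪ zone R| = 47 − 6.4341 + 0 = 40.57.

40.57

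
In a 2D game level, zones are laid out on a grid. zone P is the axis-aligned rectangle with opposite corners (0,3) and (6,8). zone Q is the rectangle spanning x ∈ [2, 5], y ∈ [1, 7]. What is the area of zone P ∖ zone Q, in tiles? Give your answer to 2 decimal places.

|zone P∩zone Q|: x∈[2,5], y∈[3,7] → 3·4 = 12.
|zone P| = 30.
|zone P ∖ zone Q| = |zone P| − |zone P∩zone Q| = 30 − 12 = 18.00.

18.00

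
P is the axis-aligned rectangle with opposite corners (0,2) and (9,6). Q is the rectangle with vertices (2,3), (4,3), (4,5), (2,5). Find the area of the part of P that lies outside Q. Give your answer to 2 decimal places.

|P∩Q|: x∈[2,4], y∈[3,5] → 2·2 = 4.
|P| = 36.
|P ∖ Q| = |P| − |P∩Q| = 36 − 4 = 32.00.

32.00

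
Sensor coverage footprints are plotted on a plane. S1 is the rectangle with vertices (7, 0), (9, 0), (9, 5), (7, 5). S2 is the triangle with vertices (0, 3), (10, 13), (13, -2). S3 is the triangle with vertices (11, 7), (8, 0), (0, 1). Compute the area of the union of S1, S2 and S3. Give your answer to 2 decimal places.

By inclusion–exclusion:
Individual areas: |S1| = 10, |S2| = 90, |S3| = 29.5.
|S1∩S2| = 9.8769.
|S1∩S3| = 8.7405.
|S2∩S3| = 23.9467.
|S1∩S2∩S3| = 8.6762.
|S1 ∪ S2 ∪ S3| = 129.5 − 42.5641 + 8.6762 = 95.61.

95.61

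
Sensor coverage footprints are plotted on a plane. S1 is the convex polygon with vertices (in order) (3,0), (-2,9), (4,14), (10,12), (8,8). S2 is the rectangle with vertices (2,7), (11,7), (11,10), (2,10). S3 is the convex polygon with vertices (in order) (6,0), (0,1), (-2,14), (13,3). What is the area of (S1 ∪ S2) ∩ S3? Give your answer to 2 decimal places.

52.14

The region (S1 ∪ S2) ∩ S3 is the polygon with vertices (1.192,11.66), (7.545,7), (7.375,7), (3.283,0.453), (2.694,0.551), (-0.936,7.085), (-1.318,9.568).
By the shoelace formula its area is 52.14.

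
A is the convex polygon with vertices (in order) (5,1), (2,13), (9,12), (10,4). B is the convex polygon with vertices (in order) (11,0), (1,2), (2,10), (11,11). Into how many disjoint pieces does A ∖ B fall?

A ∖ B splits into 2 disjoint pieces (area 0.0303, area 13.7753).

2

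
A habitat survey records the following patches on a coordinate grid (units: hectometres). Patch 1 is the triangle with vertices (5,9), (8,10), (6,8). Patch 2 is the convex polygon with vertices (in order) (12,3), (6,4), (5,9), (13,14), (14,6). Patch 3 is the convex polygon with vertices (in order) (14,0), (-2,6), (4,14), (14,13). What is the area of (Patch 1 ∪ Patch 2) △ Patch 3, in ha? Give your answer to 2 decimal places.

|Patch 1 ∪ Patch 2| = 65.5.
|(Patch 1 ∪ Patch 2) ∩ Patch 3| = 64.8901.
|(Patch 1 ∪ Patch 2) △ Patch 3| = 65.5 + 147 − 129.7802 = 82.72.

82.72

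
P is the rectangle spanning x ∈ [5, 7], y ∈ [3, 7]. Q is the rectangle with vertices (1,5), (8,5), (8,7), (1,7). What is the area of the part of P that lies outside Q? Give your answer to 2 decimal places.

4.00

|P∩Q|: x∈[5,7], y∈[5,7] → 2·2 = 4.
|P| = 8.
|P ∖ Q| = |P| − |P∩Q| = 8 − 4 = 4.00.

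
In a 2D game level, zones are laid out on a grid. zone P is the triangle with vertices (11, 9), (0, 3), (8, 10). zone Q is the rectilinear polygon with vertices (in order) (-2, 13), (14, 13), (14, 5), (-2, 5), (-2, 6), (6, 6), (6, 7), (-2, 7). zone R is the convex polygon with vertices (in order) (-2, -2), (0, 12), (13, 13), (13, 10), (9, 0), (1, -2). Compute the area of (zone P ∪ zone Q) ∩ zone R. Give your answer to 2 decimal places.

|zone P ∪ zone Q| = 123.3128.
|(zone P ∪ zone Q) ∩ zone R| = 92.53.

92.53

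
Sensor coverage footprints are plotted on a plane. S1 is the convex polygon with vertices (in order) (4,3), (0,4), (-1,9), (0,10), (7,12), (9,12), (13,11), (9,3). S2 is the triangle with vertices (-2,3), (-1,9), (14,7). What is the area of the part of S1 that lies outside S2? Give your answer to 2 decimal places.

|S1| = 93, |S1∩S2| = 37.9018.
|S1 ∖ S2| = |S1| − |S1∩S2| = 93 − 37.9018 = 55.10.

55.10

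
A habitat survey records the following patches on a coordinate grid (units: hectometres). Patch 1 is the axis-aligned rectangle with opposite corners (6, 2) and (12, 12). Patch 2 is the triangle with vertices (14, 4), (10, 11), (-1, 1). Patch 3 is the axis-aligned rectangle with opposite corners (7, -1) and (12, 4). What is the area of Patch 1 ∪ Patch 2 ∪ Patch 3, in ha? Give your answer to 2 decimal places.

96.27

By inclusion–exclusion:
Individual areas: |Patch 1| = 60, |Patch 2| = 58.5, |Patch 3| = 25.
|Patch 1∩Patch 2| = 37.2273.
|Patch 1∩Patch 3|: x∈[7,12], y∈[2,4] → 5·2 = 10.
|Patch 2∩Patch 3| = 4.5.
|Patch 1∩Patch 2∩Patch 3| = 4.5.
|Patch 1 ∪ Patch 2 ∪ Patch 3| = 143.5 − 51.7273 + 4.5 = 96.27.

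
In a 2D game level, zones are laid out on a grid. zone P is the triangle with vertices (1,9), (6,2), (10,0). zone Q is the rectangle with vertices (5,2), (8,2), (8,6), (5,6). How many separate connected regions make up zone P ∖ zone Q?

2

zone P ∖ zone Q splits into 2 disjoint pieces (area 3.2, area 2).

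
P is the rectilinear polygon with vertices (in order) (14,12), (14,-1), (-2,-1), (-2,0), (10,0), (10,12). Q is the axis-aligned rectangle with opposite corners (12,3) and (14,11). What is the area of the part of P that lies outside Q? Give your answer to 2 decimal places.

|P| = 64, |P∩Q| = 16.
|P ∖ Q| = |P| − |P∩Q| = 64 − 16 = 48.00.

48.00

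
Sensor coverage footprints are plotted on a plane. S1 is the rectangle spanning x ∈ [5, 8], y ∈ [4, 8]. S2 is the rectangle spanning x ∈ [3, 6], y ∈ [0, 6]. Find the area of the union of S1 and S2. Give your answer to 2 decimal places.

28.00

By inclusion–exclusion:
Individual areas: |S1| = 12, |S2| = 18.
|S1∩S2|: x∈[5,6], y∈[4,6] → 1·2 = 2.
|S1 ∪ S2| = 30 − 2 = 28.00.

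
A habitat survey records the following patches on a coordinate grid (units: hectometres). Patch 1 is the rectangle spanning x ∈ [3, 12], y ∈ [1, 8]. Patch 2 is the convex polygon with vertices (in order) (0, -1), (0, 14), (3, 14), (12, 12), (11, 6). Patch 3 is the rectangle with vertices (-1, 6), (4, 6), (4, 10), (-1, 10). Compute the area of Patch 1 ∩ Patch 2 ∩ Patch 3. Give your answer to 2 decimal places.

2.00

The intersection is the polygon with vertices (3,8), (4,8), (4,6), (3,6).
By the shoelace formula its area is 2.00.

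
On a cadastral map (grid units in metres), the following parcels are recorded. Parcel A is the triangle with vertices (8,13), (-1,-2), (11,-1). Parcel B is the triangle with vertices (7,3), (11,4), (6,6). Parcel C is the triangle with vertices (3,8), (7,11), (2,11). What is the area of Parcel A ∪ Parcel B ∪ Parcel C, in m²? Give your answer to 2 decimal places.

By inclusion–exclusion:
Individual areas: |Parcel A| = 85.5, |Parcel B| = 6.5, |Parcel C| = 7.5.
|Parcel A∩Parcel B| = 6.1127.
|Parcel A∩Parcel C| = 0.0273.
|Parcel B∩Parcel C| = 0.
|Parcel A∩Parcel B∩Parcel C| = 0.
|Parcel A ∪ Parcel B ∪ Parcel C| = 99.5 − 6.14 + 0 = 93.36.

93.36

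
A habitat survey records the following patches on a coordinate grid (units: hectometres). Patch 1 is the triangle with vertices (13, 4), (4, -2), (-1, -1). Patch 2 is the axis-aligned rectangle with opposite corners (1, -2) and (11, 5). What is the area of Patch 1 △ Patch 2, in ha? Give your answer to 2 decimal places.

|Patch 1| = 19.5, |Patch 2| = 70, |Patch 1∩Patch 2| = 17.7667.
|Patch 1 △ Patch 2| = |Patch 1| + |Patch 2| − 2·|Patch 1∩Patch 2| = 19.5 + 70 − 35.5333 = 53.97.

53.97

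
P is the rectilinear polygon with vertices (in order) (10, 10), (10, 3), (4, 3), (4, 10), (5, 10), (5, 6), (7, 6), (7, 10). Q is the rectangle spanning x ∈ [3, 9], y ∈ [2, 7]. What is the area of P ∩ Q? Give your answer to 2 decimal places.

The intersection is the polygon with vertices (4,3), (4,7), (5,7), (5,6), (7,6), (7,7), (9,7), (9,3).
By the shoelace formula its area is 18.00.

18.00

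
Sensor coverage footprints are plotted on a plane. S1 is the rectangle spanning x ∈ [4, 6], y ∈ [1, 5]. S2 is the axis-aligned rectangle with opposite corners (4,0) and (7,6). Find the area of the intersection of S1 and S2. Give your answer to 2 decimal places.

8.00

|S1∩S2|: x∈[4,6], y∈[1,5] → 2·4 = 8.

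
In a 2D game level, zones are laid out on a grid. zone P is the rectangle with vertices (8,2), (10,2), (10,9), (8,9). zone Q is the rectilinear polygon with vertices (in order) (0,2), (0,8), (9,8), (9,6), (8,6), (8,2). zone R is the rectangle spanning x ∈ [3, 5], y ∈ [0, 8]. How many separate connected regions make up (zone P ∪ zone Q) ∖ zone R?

2

(zone P ∪ zone Q) ∖ zone R splits into 2 disjoint pieces (area 32, area 18).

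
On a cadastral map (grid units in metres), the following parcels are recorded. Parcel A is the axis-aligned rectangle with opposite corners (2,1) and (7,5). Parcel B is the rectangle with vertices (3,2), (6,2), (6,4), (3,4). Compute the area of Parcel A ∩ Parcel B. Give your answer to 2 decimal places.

6.00

|Parcel A∩Parcel B|: x∈[3,6], y∈[2,4] → 3·2 = 6.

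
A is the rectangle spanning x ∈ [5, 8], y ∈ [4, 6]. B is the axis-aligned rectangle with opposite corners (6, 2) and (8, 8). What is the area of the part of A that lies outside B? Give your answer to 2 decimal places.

|A∩B|: x∈[6,8], y∈[4,6] → 2·2 = 4.
|A| = 6.
|A ∖ B| = |A| − |A∩B| = 6 − 4 = 2.00.

2.00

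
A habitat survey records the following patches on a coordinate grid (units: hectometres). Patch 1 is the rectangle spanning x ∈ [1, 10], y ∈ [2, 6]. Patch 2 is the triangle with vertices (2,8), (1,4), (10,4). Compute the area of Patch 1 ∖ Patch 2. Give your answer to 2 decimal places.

22.50

|Patch 1| = 36, |Patch 1∩Patch 2| = 13.5.
|Patch 1 ∖ Patch 2| = |Patch 1| − |Patch 1∩Patch 2| = 36 − 13.5 = 22.50.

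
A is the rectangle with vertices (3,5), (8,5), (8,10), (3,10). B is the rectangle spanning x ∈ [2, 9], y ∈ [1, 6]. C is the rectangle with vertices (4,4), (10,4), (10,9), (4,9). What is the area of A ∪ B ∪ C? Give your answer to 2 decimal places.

By inclusion–exclusion:
Individual areas: |A| = 25, |B| = 35, |C| = 30.
|A∩B|: x∈[3,8], y∈[5,6] → 5·1 = 5.
|A∩C|: x∈[4,8], y∈[5,9] → 4·4 = 16.
|B∩C|: x∈[4,9], y∈[4,6] → 5·2 = 10.
|A∩B∩C| = 4.
|A ∪ B ∪ C| = 90 − 31 + 4 = 63.00.

63.00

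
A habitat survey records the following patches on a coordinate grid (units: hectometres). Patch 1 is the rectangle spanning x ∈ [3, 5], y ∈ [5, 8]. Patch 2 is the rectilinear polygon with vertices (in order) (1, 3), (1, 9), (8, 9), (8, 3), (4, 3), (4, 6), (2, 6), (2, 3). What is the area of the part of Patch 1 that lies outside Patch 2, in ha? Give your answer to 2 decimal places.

1.00

|Patch 1| = 6, |Patch 1∩Patch 2| = 5.
|Patch 1 ∖ Patch 2| = |Patch 1| − |Patch 1∩Patch 2| = 6 − 5 = 1.00.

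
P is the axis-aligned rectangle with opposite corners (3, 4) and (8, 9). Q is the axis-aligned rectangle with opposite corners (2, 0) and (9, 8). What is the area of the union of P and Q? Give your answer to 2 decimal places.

61.00

By inclusion–exclusion:
Individual areas: |P| = 25, |Q| = 56.
|P∩Q|: x∈[3,8], y∈[4,8] → 5·4 = 20.
|P ∪ Q| = 81 − 20 = 61.00.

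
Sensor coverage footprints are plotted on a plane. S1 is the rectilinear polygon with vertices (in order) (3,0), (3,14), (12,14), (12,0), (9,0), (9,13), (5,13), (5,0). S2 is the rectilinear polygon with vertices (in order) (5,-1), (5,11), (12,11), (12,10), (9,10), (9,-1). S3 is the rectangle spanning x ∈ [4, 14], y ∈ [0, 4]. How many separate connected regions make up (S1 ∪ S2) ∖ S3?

(S1 ∪ S2) ∖ S3 splits into 2 disjoint pieces (area 86, area 4).

2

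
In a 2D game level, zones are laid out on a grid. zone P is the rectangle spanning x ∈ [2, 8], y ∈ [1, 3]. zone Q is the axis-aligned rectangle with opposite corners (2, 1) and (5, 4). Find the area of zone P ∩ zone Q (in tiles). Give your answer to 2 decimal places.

|zone P∩zone Q|: x∈[2,5], y∈[1,3] → 3·2 = 6.

6.00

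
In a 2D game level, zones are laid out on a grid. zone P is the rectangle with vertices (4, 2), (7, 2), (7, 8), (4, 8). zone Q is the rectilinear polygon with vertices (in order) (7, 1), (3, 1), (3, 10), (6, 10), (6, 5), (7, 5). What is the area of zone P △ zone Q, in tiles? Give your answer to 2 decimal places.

|zone P| = 18, |zone Q| = 31, |zone P∩zone Q| = 15.
|zone P △ zone Q| = |zone P| + |zone Q| − 2·|zone P∩zone Q| = 18 + 31 − 30 = 19.00.

19.00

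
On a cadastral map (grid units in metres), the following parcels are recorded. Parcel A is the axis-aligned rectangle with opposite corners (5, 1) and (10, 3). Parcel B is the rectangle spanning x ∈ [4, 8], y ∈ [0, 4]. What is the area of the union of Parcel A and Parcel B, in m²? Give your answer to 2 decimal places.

20.00

By inclusion–exclusion:
Individual areas: |Parcel A| = 10, |Parcel B| = 16.
|Parcel A∩Parcel B|: x∈[5,8], y∈[1,3] → 3·2 = 6.
|Parcel A ∪ Parcel B| = 26 − 6 = 20.00.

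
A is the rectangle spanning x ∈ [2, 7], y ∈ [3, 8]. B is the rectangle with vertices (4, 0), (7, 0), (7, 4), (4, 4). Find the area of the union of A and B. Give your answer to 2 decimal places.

By inclusion–exclusion:
Individual areas: |A| = 25, |B| = 12.
|A∩B|: x∈[4,7], y∈[3,4] → 3·1 = 3.
|A ∪ B| = 37 − 3 = 34.00.

34.00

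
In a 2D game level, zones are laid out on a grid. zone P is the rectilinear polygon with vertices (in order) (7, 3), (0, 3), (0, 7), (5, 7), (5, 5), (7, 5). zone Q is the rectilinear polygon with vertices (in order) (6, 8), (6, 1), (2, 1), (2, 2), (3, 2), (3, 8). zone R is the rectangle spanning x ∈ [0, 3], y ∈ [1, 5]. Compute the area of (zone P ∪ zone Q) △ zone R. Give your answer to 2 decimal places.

|zone P ∪ zone Q| = 36.
|(zone P ∪ zone Q) ∩ zone R| = 7.
|(zone P ∪ zone Q) △ zone R| = 36 + 12 − 14 = 34.00.

34.00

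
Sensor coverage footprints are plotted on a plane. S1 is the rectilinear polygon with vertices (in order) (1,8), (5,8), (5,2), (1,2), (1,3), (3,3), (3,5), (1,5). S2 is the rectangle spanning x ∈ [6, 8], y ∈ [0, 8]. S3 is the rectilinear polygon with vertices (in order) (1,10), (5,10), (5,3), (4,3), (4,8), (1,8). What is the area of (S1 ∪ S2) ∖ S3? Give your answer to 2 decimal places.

|S1 ∪ S2| = 36.
|(S1 ∪ S2) ∩ S3| = 5.
|(S1 ∪ S2) ∖ S3| = 36 − 5 = 31.00.

31.00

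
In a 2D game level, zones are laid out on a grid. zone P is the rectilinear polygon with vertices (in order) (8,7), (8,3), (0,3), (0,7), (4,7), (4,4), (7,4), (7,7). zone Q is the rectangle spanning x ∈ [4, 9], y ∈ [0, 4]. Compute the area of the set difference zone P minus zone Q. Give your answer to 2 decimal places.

19.00

|zone P| = 23, |zone P∩zone Q| = 4.
|zone P ∖ zone Q| = |zone P| − |zone P∩zone Q| = 23 − 4 = 19.00.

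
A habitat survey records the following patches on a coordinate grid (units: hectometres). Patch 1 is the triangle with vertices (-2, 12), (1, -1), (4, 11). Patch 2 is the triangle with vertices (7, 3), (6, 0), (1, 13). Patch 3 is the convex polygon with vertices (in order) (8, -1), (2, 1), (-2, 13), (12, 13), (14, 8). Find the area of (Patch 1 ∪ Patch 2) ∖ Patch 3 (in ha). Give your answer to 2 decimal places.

10.61

|Patch 1 ∪ Patch 2| = 49.342.
|(Patch 1 ∪ Patch 2) ∩ Patch 3| = 38.7328.
|(Patch 1 ∪ Patch 2) ∖ Patch 3| = 49.342 − 38.7328 = 10.61.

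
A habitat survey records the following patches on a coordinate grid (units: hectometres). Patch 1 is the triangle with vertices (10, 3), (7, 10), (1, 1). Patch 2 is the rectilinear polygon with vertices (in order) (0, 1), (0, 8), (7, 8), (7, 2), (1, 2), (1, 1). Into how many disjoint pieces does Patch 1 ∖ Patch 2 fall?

2

Patch 1 ∖ Patch 2 splits into 2 disjoint pieces (area 12.8333, area 1.9167).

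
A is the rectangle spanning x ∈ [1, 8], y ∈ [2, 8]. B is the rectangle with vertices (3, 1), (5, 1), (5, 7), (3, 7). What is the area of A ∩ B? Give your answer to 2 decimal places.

|A∩B|: x∈[3,5], y∈[2,7] → 2·5 = 10.

10.00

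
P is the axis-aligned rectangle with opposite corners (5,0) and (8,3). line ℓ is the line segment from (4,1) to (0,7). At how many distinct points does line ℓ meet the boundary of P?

The segment lies entirely outside P and never meets its boundary.

0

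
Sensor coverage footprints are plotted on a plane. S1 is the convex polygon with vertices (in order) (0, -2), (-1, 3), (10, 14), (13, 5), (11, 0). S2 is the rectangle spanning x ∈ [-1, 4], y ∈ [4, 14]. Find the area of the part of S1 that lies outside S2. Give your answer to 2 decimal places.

119.50

|S1| = 127.5, |S1∩S2| = 8.
|S1 ∖ S2| = |S1| − |S1∩S2| = 127.5 − 8 = 119.50.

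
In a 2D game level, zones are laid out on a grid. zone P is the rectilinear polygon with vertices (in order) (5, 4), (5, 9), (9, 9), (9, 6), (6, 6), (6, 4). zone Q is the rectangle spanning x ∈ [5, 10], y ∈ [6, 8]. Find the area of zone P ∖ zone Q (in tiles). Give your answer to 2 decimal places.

6.00

|zone P| = 14, |zone P∩zone Q| = 8.
|zone P ∖ zone Q| = |zone P| − |zone P∩zone Q| = 14 − 8 = 6.00.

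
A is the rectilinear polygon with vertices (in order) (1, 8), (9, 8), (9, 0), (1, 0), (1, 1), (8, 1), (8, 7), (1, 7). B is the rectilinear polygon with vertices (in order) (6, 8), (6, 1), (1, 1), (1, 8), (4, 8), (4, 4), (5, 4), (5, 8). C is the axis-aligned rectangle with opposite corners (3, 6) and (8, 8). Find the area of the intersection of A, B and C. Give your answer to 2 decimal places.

2.00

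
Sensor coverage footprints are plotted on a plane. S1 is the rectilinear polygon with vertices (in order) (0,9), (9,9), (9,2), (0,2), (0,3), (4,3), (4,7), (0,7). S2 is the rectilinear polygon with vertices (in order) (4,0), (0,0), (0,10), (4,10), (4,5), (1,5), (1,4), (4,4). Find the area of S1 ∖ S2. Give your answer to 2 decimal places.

35.00

|S1| = 47, |S1∩S2| = 12.
|S1 ∖ S2| = |S1| − |S1∩S2| = 47 − 12 = 35.00.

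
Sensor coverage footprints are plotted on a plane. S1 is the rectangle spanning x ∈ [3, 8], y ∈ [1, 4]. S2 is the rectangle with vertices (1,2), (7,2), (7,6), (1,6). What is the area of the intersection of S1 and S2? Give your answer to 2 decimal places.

|S1∩S2|: x∈[3,7], y∈[2,4] → 4·2 = 8.

8.00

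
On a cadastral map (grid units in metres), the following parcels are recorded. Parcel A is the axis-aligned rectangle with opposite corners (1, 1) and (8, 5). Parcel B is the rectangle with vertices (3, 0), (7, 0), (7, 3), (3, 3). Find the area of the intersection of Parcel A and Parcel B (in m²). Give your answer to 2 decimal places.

8.00

|Parcel A∩Parcel B|: x∈[3,7], y∈[1,3] → 4·2 = 8.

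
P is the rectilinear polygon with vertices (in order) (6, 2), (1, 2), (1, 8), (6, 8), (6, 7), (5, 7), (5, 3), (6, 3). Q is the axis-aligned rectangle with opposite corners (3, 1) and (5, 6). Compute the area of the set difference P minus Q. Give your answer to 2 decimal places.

18.00

|P| = 26, |P∩Q| = 8.
|P ∖ Q| = |P| − |P∩Q| = 26 − 8 = 18.00.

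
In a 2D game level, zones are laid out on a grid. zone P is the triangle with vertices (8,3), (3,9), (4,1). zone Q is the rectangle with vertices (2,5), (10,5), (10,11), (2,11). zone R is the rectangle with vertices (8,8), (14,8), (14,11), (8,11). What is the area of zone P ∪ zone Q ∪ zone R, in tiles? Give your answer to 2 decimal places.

71.33

By inclusion–exclusion:
Individual areas: |zone P| = 17, |zone Q| = 48, |zone R| = 18.
|zone P∩zone Q| = 5.6667.
|zone P∩zone R| = 0.
|zone Q∩zone R|: x∈[8,10], y∈[8,11] → 2·3 = 6.
|zone P∩zone Q∩zone R| = 0.
|zone P ∪ zone Q ∪ zone R| = 83 − 11.6667 + 0 = 71.33.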